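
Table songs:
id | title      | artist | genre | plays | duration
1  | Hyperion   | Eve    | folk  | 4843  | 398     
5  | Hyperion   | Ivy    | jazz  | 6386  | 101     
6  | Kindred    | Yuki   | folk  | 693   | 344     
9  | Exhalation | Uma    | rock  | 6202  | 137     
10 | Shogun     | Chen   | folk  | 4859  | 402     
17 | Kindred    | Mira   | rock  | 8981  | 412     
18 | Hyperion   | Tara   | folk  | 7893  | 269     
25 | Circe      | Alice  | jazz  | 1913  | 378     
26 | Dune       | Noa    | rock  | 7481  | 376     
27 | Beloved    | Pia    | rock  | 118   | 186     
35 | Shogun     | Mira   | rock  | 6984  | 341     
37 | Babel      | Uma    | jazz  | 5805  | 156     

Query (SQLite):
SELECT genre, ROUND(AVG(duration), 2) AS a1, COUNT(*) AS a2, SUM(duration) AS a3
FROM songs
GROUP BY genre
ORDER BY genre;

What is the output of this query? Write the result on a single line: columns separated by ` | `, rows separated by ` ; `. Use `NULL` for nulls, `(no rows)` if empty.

Group songs by genre.
Per group compute: ROUND(AVG(duration), 2), COUNT(*), SUM(duration).
  folk: ids {1, 6, 10, 18} → ROUND(AVG(duration), 2)=353.25, COUNT(*)=4, SUM(duration)=1413
  jazz: ids {5, 25, 37} → ROUND(AVG(duration), 2)=211.67, COUNT(*)=3, SUM(duration)=635
  rock: ids {9, 17, 26, 27, 35} → ROUND(AVG(duration), 2)=290.4, COUNT(*)=5, SUM(duration)=1452

folk | 353.25 | 4 | 1413 ; jazz | 211.67 | 3 | 635 ; rock | 290.4 | 5 | 1452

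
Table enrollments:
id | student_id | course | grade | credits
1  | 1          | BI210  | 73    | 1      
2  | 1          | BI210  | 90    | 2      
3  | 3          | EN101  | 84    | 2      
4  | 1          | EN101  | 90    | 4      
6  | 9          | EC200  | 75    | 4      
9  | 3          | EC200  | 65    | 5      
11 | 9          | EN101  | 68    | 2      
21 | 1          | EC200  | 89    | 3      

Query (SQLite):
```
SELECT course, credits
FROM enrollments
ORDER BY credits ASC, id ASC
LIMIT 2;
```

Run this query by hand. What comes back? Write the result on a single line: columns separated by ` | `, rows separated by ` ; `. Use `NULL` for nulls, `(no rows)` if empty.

Sort by credits asc, tiebreak id asc: (1, id=1), (2, id=2), (2, id=3), (2, id=11), (3, id=21) …. Take first 2.

BI210 | 1 ; BI210 | 2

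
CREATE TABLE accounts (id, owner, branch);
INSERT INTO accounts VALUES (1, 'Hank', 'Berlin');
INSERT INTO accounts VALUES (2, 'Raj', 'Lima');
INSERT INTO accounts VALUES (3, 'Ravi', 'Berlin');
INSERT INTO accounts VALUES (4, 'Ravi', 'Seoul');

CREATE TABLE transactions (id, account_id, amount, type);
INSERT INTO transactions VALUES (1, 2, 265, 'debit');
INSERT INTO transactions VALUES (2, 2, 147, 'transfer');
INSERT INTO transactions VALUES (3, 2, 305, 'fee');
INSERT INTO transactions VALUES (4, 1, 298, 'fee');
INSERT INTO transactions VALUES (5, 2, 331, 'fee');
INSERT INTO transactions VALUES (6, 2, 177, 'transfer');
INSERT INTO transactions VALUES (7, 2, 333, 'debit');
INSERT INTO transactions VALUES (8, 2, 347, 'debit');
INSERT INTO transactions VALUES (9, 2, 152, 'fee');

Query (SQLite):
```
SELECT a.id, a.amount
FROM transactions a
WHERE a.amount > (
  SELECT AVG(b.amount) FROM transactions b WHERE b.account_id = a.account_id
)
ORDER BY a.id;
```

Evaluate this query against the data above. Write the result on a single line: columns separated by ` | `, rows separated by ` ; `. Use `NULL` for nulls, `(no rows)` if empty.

For each transactions row a, compute AVG(amount) over rows sharing a.account_id.
Keep row a if a.amount > that per-group AVG.
  account_id=1: AVG(amount) = 298.0
  account_id=2: AVG(amount) = 257.125

1 | 265 ; 3 | 305 ; 5 | 331 ; 7 | 333 ; 8 | 347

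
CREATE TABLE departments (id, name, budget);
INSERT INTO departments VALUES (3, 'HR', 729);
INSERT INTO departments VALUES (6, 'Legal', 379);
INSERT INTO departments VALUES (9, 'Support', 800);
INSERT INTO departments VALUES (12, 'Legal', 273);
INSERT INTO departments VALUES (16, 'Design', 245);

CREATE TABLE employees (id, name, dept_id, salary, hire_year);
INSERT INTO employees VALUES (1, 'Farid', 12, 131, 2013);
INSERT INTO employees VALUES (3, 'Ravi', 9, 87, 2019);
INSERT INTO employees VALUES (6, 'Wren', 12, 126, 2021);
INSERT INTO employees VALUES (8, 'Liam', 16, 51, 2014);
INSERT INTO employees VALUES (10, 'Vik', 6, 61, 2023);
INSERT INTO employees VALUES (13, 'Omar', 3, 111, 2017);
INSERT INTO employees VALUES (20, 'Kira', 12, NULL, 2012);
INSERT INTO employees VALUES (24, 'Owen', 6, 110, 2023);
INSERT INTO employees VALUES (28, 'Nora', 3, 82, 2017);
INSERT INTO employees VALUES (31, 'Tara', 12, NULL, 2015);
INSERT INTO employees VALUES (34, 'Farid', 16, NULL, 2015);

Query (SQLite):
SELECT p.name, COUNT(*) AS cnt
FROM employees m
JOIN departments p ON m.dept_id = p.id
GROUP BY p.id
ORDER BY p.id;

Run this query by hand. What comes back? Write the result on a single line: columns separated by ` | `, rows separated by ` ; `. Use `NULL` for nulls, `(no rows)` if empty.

HR | 2 ; Legal | 2 ; Support | 1 ; Legal | 4 ; Design | 2

Join each employees row to its departments via dept_id.
Group joined rows by departments.id; compute COUNT(*) per group.
  3: ids {13, 28} → COUNT(*)=2
  6: ids {10, 24} → COUNT(*)=2
  9: ids {3} → COUNT(*)=1
  12: ids {1, 6, 20, 31} → COUNT(*)=4
  16: ids {8, 34} → COUNT(*)=2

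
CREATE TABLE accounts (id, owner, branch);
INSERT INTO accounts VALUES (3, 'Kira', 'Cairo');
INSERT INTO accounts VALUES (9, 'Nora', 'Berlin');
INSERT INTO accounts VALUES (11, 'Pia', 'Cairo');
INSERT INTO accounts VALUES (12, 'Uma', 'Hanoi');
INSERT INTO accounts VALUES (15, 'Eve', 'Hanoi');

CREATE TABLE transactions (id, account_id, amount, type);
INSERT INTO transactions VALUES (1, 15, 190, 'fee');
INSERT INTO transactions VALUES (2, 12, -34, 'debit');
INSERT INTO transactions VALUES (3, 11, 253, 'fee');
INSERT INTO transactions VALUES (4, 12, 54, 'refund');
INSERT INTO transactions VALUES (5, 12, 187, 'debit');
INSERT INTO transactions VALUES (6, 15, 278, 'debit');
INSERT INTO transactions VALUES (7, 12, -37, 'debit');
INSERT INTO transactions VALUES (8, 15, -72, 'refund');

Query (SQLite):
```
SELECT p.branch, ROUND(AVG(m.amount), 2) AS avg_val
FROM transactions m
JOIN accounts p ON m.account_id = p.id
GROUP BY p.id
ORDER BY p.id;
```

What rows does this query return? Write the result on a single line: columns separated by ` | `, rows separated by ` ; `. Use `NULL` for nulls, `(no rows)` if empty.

Cairo | 253 ; Hanoi | 42.5 ; Hanoi | 132

Join each transactions row to its accounts via account_id.
Group joined rows by accounts.id; compute ROUND(AVG(m.amount), 2) per group.
  11: ids {3} → ROUND(AVG(m.amount), 2)=253
  12: ids {2, 4, 5, 7} → ROUND(AVG(m.amount), 2)=42.5
  15: ids {1, 6, 8} → ROUND(AVG(m.amount), 2)=132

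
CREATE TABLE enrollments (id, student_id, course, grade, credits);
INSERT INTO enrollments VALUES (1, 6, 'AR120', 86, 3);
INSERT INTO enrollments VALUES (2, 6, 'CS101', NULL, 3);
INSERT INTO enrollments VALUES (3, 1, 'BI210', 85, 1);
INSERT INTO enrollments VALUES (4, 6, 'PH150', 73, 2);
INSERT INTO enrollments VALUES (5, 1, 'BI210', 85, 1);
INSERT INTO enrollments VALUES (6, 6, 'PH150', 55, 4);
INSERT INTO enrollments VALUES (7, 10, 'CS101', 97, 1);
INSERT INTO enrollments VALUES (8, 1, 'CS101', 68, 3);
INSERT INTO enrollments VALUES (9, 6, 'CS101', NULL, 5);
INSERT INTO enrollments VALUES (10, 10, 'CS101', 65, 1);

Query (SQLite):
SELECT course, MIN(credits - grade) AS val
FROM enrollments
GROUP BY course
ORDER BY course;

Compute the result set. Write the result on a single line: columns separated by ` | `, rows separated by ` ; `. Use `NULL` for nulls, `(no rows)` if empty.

For each row compute credits - grade.
Group by course; take MIN of the expression per group.
  AR120: ids {1} → MIN(credits - grade)=-83
  BI210: ids {3, 5} → MIN(credits - grade)=-84
  CS101: ids {2, 7, 8, 9, 10} → MIN(credits - grade)=-96
  PH150: ids {4, 6} → MIN(credits - grade)=-71

AR120 | -83 ; BI210 | -84 ; CS101 | -96 ; PH150 | -71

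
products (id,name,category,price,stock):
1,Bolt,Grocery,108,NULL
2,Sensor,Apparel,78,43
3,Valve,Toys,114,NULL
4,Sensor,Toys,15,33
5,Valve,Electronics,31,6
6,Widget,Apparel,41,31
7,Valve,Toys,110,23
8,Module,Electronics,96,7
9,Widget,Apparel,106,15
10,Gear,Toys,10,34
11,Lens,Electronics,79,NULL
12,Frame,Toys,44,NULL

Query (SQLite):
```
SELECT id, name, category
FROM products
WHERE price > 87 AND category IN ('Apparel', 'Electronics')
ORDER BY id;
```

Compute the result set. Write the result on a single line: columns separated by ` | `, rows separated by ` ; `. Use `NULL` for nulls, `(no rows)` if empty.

price > 87: ids {1, 3, 7, 8, 9}
category IN ('Apparel', 'Electronics'): ids {2, 5, 6, 8, 9, 11}
Combine with AND.

8 | Module | Electronics ; 9 | Widget | Apparel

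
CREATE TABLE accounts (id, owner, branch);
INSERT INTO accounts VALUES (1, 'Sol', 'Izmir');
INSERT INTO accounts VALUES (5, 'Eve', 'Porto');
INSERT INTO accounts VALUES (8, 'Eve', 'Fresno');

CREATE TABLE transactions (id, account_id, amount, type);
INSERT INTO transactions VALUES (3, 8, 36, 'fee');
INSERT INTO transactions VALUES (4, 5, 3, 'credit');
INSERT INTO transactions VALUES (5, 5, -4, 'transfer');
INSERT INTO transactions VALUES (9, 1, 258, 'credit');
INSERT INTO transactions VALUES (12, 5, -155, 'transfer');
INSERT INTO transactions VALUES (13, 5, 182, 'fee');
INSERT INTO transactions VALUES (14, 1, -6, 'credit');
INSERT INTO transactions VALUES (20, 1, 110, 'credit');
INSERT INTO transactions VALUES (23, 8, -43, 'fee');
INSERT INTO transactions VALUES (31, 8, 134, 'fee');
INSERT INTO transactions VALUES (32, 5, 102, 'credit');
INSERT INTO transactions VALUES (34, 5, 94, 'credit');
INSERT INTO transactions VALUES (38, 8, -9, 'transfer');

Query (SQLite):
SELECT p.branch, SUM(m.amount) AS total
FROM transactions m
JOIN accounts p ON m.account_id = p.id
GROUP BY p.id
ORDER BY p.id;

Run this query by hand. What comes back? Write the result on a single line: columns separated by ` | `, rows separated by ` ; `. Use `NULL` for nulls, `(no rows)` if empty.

Izmir | 362 ; Porto | 222 ; Fresno | 118

Join each transactions row to its accounts via account_id.
Group joined rows by accounts.id; compute SUM(m.amount) per group.
  1: ids {9, 14, 20} → SUM(m.amount)=362
  5: ids {4, 5, 12, 13, 32, 34} → SUM(m.amount)=222
  8: ids {3, 23, 31, 38} → SUM(m.amount)=118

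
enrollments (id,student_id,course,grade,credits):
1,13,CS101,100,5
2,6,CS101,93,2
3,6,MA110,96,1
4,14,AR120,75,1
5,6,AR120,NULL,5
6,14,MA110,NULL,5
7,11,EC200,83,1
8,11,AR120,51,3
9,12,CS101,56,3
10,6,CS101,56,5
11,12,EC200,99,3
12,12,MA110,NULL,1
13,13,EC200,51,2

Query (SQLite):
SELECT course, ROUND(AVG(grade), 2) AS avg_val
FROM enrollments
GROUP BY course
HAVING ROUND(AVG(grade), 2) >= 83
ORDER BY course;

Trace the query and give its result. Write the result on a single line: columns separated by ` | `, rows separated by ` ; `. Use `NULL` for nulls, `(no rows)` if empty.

MA110 | 96

Partition enrollments by course; compute ROUND(AVG(grade), 2) within each group.
HAVING: keep groups where ROUND(AVG(grade), 2) >= 83.
  AR120: ids {4, 5, 8} → ROUND(AVG(grade), 2)=63
  CS101: ids {1, 2, 9, 10} → ROUND(AVG(grade), 2)=76.25
  EC200: ids {7, 11, 13} → ROUND(AVG(grade), 2)=77.67
  MA110: ids {3, 6, 12} → ROUND(AVG(grade), 2)=96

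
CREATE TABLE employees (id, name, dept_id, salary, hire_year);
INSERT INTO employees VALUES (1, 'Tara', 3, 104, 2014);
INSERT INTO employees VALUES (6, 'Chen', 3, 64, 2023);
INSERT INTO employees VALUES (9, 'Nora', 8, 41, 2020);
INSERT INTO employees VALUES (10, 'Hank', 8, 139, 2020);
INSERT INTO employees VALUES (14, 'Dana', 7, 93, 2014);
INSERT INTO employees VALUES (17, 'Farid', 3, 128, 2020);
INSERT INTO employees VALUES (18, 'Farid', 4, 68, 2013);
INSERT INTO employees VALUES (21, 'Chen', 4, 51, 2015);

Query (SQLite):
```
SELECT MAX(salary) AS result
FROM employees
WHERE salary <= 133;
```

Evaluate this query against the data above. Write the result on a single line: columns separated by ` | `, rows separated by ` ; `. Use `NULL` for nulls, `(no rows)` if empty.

Rows where salary <= 133 → salary values: [104, 64, 41, 93, 128, 68, 51].
MAX of non-NULL values = 128.

128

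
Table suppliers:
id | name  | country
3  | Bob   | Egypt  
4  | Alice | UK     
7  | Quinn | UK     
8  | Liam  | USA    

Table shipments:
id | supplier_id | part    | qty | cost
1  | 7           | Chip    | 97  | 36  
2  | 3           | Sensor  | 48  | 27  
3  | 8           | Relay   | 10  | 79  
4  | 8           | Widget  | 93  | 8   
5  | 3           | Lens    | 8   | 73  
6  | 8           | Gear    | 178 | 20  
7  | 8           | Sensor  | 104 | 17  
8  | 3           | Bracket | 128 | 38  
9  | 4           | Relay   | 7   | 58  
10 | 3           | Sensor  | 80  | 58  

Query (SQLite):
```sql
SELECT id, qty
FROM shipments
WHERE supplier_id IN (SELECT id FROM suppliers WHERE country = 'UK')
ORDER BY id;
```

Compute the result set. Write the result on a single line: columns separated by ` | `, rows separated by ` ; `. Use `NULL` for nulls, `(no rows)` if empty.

1 | 97 ; 9 | 7

Inner query: suppliers.id where country = 'UK'.
Outer: keep shipments rows whose supplier_id is in that set.
Inner query → {4, 7}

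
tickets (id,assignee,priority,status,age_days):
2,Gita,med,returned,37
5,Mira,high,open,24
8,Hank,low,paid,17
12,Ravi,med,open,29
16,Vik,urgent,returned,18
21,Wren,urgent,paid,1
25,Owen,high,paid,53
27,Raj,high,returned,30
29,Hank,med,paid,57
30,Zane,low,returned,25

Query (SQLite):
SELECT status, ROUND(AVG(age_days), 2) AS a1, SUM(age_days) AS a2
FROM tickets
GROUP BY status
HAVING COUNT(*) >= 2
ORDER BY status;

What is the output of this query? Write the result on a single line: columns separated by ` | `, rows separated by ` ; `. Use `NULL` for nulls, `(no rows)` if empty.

Group tickets by status.
Per group compute: ROUND(AVG(age_days), 2), SUM(age_days).
HAVING: drop groups with fewer than 2 rows.
  open: ids {5, 12} → ROUND(AVG(age_days), 2)=26.5, SUM(age_days)=53
  paid: ids {8, 21, 25, 29} → ROUND(AVG(age_days), 2)=32, SUM(age_days)=128
  returned: ids {2, 16, 27, 30} → ROUND(AVG(age_days), 2)=27.5, SUM(age_days)=110

open | 26.5 | 53 ; paid | 32 | 128 ; returned | 27.5 | 110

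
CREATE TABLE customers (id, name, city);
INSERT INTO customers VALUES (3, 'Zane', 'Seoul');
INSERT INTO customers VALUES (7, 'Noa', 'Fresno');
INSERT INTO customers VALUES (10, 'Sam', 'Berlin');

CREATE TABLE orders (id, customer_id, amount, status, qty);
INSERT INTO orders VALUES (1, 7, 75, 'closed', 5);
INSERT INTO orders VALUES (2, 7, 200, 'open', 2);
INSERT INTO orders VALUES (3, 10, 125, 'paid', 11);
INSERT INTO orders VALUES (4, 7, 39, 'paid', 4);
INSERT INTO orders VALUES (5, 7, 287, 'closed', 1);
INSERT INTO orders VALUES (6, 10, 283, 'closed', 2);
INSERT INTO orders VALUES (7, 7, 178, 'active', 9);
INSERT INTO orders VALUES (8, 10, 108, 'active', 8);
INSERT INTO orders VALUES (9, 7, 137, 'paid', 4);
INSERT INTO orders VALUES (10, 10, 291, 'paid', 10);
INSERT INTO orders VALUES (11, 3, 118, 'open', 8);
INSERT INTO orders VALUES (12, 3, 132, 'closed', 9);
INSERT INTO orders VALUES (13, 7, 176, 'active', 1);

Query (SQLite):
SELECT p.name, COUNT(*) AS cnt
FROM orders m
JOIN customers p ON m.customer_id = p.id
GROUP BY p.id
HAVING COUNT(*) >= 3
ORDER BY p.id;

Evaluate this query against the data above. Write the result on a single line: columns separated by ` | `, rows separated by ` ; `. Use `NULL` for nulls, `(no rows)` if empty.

Noa | 7 ; Sam | 4

Join each orders row to its customers via customer_id.
Group joined rows by customers.id; compute COUNT(*) per group.
HAVING: keep groups with count ≥ 3.
  3: ids {11, 12} → COUNT(*)=2
  7: ids {1, 2, 4, 5, 7, 9, 13} → COUNT(*)=7
  10: ids {3, 6, 8, 10} → COUNT(*)=4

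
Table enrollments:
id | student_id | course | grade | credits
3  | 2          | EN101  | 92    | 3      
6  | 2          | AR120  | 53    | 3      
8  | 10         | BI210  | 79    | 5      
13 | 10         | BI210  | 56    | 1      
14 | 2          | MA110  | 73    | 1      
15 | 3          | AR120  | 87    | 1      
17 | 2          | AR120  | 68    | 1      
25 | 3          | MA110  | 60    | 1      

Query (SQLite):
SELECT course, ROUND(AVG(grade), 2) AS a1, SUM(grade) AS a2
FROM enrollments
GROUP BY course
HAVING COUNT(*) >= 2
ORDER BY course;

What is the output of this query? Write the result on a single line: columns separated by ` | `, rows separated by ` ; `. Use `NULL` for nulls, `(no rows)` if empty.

AR120 | 69.33 | 208 ; BI210 | 67.5 | 135 ; MA110 | 66.5 | 133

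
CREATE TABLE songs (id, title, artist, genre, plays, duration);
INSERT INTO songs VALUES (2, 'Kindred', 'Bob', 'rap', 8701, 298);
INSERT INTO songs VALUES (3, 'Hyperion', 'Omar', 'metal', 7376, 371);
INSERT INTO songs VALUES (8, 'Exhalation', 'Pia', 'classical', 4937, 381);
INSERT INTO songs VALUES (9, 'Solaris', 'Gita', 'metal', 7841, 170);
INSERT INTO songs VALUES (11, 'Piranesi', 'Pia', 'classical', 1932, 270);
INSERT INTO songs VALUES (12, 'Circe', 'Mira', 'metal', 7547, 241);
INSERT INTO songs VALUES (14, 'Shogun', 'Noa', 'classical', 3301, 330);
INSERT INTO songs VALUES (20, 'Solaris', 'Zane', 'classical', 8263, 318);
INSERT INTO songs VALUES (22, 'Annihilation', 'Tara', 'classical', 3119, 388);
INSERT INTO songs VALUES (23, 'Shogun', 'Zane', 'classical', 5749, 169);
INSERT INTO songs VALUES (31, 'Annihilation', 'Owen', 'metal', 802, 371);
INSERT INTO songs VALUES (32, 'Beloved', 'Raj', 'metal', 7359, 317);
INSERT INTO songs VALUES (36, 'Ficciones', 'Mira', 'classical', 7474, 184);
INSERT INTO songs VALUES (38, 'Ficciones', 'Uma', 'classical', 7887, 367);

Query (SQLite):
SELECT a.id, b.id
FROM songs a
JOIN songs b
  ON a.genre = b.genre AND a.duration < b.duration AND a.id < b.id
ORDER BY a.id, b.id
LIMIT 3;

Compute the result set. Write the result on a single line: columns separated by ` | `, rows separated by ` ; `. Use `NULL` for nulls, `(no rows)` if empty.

8 | 22 ; 9 | 12 ; 9 | 31

Pairs (a,b) with same genre, a.duration < b.duration, a.id < b.id.
genre groups: classical:{8,11,14,20,22,23,36,38} metal:{3,9,12,31,32} rap:{2}
Ordered by (a.id, b.id); first 3.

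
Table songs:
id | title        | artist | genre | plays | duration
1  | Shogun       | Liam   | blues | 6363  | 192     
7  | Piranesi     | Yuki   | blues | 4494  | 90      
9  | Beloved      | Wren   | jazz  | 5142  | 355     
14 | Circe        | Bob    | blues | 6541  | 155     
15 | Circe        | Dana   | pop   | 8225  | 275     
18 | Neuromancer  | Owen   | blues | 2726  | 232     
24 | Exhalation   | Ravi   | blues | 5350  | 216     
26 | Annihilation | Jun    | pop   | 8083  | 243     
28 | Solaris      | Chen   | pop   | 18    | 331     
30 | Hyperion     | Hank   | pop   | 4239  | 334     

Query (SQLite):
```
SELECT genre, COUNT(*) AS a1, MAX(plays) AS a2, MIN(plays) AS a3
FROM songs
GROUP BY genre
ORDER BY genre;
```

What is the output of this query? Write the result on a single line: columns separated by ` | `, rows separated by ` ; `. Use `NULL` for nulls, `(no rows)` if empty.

Group songs by genre.
Per group compute: COUNT(*), MAX(plays), MIN(plays).
  blues: ids {1, 7, 14, 18, 24} → COUNT(*)=5, MAX(plays)=6541, MIN(plays)=2726
  jazz: ids {9} → COUNT(*)=1, MAX(plays)=5142, MIN(plays)=5142
  pop: ids {15, 26, 28, 30} → COUNT(*)=4, MAX(plays)=8225, MIN(plays)=18

blues | 5 | 6541 | 2726 ; jazz | 1 | 5142 | 5142 ; pop | 4 | 8225 | 18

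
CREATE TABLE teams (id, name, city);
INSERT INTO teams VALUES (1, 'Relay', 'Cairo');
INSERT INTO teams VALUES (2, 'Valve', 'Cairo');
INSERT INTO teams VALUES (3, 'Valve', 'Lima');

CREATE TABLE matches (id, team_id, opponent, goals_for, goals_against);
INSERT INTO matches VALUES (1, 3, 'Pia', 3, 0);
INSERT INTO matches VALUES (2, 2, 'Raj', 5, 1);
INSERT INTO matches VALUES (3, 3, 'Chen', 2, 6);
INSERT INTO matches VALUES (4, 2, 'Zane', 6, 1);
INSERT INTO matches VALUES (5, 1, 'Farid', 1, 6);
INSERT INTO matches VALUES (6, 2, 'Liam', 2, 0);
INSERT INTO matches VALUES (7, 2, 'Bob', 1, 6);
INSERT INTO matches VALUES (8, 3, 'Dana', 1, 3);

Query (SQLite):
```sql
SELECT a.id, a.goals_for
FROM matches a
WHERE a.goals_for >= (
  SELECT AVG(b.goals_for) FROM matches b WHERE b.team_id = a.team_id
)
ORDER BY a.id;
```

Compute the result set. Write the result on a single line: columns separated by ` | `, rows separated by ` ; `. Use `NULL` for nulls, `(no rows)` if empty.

For each matches row a, compute AVG(goals_for) over rows sharing a.team_id.
Keep row a if a.goals_for >= that per-group AVG.
  team_id=1: AVG(goals_for) = 1.0
  team_id=2: AVG(goals_for) = 3.5
  team_id=3: AVG(goals_for) = 2.0

1 | 3 ; 2 | 5 ; 3 | 2 ; 4 | 6 ; 5 | 1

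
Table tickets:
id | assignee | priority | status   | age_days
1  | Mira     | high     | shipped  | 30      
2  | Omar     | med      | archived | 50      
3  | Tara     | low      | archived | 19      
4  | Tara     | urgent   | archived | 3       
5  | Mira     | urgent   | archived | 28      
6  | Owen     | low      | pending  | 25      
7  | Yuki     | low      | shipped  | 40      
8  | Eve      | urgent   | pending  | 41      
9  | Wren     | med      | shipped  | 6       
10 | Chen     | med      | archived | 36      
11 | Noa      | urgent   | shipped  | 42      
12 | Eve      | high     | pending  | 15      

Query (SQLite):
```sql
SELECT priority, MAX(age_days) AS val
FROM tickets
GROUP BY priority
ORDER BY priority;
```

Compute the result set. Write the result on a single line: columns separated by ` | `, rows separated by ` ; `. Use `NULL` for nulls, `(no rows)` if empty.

high | 30 ; low | 40 ; med | 50 ; urgent | 42

Partition tickets by priority; compute MAX(age_days) within each group.
  high: ids {1, 12} → MAX(age_days)=30
  low: ids {3, 6, 7} → MAX(age_days)=40
  med: ids {2, 9, 10} → MAX(age_days)=50
  urgent: ids {4, 5, 8, 11} → MAX(age_days)=42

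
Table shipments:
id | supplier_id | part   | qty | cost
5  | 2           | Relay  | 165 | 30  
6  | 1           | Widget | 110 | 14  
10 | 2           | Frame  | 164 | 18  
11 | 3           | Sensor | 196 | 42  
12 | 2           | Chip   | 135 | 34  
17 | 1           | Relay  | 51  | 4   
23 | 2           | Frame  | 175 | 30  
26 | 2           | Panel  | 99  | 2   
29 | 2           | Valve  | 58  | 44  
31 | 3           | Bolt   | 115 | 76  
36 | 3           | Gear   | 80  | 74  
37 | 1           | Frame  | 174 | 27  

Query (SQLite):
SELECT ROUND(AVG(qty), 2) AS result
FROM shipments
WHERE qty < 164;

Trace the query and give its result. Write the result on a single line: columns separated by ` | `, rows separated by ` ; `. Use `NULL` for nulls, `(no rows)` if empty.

92.57

Rows where qty < 164 → qty values: [110, 135, 51, 99, 58, 115, 80].
AVG = 648 / 7 (rounded to 2 dp).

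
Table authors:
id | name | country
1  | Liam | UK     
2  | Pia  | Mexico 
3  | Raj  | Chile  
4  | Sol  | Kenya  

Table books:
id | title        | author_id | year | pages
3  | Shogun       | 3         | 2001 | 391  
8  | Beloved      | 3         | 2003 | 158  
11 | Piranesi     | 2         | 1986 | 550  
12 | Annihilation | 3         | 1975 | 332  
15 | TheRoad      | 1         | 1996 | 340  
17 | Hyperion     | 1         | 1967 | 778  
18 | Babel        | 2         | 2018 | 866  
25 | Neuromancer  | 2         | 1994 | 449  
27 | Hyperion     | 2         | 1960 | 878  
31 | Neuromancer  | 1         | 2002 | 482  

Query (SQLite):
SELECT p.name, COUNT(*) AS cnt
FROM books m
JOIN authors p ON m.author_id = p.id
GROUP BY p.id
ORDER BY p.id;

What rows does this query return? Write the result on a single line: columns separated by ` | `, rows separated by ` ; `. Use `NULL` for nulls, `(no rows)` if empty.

Join each books row to its authors via author_id.
Group joined rows by authors.id; compute COUNT(*) per group.
  1: ids {15, 17, 31} → COUNT(*)=3
  2: ids {11, 18, 25, 27} → COUNT(*)=4
  3: ids {3, 8, 12} → COUNT(*)=3

Liam | 3 ; Pia | 4 ; Raj | 3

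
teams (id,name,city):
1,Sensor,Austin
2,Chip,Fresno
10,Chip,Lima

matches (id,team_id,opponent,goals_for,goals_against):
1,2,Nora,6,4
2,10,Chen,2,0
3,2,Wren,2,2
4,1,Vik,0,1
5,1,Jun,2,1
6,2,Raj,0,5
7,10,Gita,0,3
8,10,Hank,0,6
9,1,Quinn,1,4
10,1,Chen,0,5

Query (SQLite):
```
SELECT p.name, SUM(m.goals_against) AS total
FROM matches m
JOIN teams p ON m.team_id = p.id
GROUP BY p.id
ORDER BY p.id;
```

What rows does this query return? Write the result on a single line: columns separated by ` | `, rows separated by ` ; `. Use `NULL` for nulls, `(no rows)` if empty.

Join each matches row to its teams via team_id.
Group joined rows by teams.id; compute SUM(m.goals_against) per group.
  1: ids {4, 5, 9, 10} → SUM(m.goals_against)=11
  2: ids {1, 3, 6} → SUM(m.goals_against)=11
  10: ids {2, 7, 8} → SUM(m.goals_against)=9

Sensor | 11 ; Chip | 11 ; Chip | 9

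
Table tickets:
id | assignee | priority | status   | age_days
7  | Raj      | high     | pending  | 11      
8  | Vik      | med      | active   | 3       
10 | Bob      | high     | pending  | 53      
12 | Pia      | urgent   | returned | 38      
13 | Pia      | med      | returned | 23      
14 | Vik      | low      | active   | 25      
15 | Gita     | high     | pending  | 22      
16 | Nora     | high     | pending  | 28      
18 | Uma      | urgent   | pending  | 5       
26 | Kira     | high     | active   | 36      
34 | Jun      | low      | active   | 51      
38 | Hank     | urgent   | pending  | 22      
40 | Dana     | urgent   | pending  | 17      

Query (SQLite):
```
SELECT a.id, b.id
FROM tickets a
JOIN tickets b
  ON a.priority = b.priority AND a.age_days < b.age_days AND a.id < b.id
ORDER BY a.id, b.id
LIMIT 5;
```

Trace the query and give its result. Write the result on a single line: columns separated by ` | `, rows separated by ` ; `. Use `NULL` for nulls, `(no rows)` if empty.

7 | 10 ; 7 | 15 ; 7 | 16 ; 7 | 26 ; 8 | 13

Pairs (a,b) with same priority, a.age_days < b.age_days, a.id < b.id.
priority groups: high:{7,10,15,16,26} low:{14,34} med:{8,13} urgent:{12,18,38,40}
Ordered by (a.id, b.id); first 5.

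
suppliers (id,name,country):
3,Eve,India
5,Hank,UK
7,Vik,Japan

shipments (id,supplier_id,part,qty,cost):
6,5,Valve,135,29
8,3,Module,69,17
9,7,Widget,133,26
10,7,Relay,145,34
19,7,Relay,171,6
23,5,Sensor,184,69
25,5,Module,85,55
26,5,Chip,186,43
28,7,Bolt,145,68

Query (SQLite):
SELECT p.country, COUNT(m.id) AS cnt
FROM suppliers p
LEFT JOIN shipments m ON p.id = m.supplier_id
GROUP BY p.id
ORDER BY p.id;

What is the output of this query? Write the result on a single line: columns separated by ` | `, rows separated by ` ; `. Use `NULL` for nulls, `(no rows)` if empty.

India | 1 ; UK | 4 ; Japan | 4

LEFT JOIN keeps every suppliers row; unmatched ones get NULL for shipments columns.
Group by suppliers.id and compute COUNT(m.id). COUNT(col) of an all-NULL group is 0.
  3: ids {8} → COUNT(m.id)=1
  5: ids {6, 23, 25, 26} → COUNT(m.id)=4
  7: ids {9, 10, 19, 28} → COUNT(m.id)=4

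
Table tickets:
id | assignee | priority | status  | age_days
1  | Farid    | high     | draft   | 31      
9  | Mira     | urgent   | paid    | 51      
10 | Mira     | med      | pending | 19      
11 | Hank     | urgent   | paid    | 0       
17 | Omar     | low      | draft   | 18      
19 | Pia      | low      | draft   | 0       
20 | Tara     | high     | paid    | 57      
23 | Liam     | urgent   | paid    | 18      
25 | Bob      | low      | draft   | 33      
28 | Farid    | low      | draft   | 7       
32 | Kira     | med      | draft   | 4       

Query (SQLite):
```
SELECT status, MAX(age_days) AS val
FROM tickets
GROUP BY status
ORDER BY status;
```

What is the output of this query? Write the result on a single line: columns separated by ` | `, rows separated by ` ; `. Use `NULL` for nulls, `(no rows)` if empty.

draft | 33 ; paid | 57 ; pending | 19

Partition tickets by status; compute MAX(age_days) within each group.
  draft: ids {1, 17, 19, 25, 28, 32} → MAX(age_days)=33
  paid: ids {9, 11, 20, 23} → MAX(age_days)=57
  pending: ids {10} → MAX(age_days)=19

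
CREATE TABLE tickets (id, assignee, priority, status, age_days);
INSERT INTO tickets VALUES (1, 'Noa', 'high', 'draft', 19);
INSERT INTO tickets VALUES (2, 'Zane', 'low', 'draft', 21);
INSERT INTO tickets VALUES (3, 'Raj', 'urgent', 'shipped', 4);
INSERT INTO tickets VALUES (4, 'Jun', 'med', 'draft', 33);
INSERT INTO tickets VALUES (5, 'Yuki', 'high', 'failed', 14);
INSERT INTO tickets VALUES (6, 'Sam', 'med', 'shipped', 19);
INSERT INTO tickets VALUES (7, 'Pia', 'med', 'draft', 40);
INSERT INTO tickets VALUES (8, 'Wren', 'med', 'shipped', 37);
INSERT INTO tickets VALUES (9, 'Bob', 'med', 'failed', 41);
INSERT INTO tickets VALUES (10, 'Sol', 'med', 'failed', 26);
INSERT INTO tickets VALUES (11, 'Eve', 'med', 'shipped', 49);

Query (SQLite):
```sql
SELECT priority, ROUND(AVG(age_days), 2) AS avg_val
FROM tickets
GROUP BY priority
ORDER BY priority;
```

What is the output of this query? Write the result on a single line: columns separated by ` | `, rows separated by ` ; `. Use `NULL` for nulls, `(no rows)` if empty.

high | 16.5 ; low | 21 ; med | 35 ; urgent | 4

Partition tickets by priority; compute ROUND(AVG(age_days), 2) within each group.
  high: ids {1, 5} → ROUND(AVG(age_days), 2)=16.5
  low: ids {2} → ROUND(AVG(age_days), 2)=21
  med: ids {4, 6, 7, 8, 9, 10, 11} → ROUND(AVG(age_days), 2)=35
  urgent: ids {3} → ROUND(AVG(age_days), 2)=4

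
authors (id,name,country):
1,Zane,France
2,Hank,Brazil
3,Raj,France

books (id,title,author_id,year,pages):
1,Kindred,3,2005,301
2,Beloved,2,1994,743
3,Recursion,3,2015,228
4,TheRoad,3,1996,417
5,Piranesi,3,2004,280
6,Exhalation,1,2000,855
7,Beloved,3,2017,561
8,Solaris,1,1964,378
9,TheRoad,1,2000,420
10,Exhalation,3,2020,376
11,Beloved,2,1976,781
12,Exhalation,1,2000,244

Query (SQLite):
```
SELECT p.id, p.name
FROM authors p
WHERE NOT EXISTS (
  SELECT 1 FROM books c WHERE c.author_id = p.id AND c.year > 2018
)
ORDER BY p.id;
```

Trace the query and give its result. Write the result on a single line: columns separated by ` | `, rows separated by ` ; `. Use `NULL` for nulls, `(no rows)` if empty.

1 | Zane ; 2 | Hank

For each authors row, check whether any books with matching author_id has year > 2018.
Keep rows where that is false.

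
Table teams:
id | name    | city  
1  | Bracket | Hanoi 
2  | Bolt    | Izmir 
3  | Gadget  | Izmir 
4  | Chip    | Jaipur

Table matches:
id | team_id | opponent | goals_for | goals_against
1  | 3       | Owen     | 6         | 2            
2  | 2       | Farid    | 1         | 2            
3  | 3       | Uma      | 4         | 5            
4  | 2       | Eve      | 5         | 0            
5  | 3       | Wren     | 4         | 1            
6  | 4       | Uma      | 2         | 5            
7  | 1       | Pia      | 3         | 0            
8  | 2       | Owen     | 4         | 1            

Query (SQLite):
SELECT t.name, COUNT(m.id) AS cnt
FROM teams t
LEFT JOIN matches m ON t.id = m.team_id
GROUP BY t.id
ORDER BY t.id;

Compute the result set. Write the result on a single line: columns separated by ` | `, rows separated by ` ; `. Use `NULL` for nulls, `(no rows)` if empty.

Bracket | 1 ; Bolt | 3 ; Gadget | 3 ; Chip | 1

LEFT JOIN keeps every teams row; unmatched ones get NULL for matches columns.
Group by teams.id and compute COUNT(m.id). COUNT(col) of an all-NULL group is 0.
  1: ids {7} → COUNT(m.id)=1
  2: ids {2, 4, 8} → COUNT(m.id)=3
  3: ids {1, 3, 5} → COUNT(m.id)=3
  4: ids {6} → COUNT(m.id)=1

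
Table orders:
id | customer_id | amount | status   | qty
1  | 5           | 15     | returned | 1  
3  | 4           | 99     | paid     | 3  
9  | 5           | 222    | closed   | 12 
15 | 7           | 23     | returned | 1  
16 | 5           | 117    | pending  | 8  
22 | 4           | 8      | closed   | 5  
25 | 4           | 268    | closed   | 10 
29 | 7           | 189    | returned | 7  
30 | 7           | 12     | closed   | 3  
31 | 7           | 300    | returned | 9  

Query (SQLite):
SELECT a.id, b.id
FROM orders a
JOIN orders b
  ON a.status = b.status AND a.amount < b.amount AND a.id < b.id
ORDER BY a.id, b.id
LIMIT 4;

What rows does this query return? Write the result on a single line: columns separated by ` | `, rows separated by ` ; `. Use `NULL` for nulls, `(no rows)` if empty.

1 | 15 ; 1 | 29 ; 1 | 31 ; 9 | 25

Pairs (a,b) with same status, a.amount < b.amount, a.id < b.id.
status groups: closed:{9,22,25,30} paid:{3} pending:{16} returned:{1,15,29,31}
Ordered by (a.id, b.id); first 4.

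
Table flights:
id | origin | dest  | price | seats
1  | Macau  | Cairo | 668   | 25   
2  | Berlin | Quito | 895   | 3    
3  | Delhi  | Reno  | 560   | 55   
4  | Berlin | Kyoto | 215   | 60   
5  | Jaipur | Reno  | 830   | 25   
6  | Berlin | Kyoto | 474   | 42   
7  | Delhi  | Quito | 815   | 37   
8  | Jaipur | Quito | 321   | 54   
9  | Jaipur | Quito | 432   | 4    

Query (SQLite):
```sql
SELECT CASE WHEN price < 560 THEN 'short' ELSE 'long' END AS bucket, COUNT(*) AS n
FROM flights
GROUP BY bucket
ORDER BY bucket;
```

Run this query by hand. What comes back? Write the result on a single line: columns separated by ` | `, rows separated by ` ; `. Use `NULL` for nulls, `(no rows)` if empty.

long | 5 ; short | 4

Bucket rows by price < 560 → 'short' else 'long'; count each bucket.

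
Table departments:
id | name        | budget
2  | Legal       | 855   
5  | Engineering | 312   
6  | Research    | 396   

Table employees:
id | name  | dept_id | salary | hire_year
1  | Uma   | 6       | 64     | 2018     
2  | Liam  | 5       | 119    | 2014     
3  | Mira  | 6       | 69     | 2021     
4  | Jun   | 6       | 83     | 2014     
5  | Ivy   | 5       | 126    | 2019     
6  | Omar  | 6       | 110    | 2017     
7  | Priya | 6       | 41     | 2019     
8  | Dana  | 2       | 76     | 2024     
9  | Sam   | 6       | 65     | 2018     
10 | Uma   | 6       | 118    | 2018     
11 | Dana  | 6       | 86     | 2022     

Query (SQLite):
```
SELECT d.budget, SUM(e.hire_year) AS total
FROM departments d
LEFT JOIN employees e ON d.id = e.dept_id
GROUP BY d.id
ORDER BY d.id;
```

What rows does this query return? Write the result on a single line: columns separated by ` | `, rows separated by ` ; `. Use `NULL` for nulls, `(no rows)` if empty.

LEFT JOIN keeps every departments row; unmatched ones get NULL for employees columns.
Group by departments.id and compute SUM(e.hire_year). SUM over an all-NULL group is NULL.
  2: ids {8} → SUM(e.hire_year)=2024
  5: ids {2, 5} → SUM(e.hire_year)=4033
  6: ids {1, 3, 4, 6, 7, 9, 10, 11} → SUM(e.hire_year)=16147

855 | 2024 ; 312 | 4033 ; 396 | 16147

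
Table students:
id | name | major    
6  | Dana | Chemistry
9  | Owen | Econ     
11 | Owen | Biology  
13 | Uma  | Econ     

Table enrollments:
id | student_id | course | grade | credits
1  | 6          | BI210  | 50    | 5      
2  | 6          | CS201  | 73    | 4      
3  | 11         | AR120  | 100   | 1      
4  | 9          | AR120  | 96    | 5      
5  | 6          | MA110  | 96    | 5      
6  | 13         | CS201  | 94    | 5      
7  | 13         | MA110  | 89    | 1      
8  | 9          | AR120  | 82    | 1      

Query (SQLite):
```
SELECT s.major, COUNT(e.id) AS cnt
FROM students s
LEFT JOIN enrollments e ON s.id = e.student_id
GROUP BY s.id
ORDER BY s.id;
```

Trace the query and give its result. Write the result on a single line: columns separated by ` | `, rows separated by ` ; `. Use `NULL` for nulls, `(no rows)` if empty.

Chemistry | 3 ; Econ | 2 ; Biology | 1 ; Econ | 2

LEFT JOIN keeps every students row; unmatched ones get NULL for enrollments columns.
Group by students.id and compute COUNT(e.id). COUNT(col) of an all-NULL group is 0.
  6: ids {1, 2, 5} → COUNT(e.id)=3
  9: ids {4, 8} → COUNT(e.id)=2
  11: ids {3} → COUNT(e.id)=1
  13: ids {6, 7} → COUNT(e.id)=2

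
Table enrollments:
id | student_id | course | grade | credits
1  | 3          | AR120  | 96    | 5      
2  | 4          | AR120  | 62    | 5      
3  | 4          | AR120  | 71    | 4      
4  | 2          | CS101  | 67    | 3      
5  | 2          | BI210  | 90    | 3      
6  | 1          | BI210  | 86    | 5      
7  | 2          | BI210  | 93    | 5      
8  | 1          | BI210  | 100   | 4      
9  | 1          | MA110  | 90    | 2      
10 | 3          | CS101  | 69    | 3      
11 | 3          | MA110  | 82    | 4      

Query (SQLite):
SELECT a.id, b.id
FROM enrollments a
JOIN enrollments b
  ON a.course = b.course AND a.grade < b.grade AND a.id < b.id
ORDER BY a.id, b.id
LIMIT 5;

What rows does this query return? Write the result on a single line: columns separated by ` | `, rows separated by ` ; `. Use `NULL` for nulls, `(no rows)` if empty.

Pairs (a,b) with same course, a.grade < b.grade, a.id < b.id.
course groups: AR120:{1,2,3} BI210:{5,6,7,8} CS101:{4,10} MA110:{9,11}
Ordered by (a.id, b.id); first 5.

2 | 3 ; 4 | 10 ; 5 | 7 ; 5 | 8 ; 6 | 7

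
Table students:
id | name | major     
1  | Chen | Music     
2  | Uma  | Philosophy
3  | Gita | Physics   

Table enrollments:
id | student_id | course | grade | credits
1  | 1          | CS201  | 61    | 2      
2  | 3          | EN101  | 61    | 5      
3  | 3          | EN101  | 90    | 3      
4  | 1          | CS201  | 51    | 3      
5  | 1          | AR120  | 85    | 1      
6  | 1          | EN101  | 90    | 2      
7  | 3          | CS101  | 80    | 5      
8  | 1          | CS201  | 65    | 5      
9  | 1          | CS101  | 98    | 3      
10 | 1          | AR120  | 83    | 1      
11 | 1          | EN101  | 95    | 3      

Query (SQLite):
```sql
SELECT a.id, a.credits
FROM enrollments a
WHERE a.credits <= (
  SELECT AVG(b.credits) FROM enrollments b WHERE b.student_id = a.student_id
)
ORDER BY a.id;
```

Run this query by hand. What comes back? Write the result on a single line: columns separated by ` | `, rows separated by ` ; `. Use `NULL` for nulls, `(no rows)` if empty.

1 | 2 ; 3 | 3 ; 5 | 1 ; 6 | 2 ; 10 | 1

For each enrollments row a, compute AVG(credits) over rows sharing a.student_id.
Keep row a if a.credits <= that per-group AVG.
  student_id=1: AVG(credits) = 2.5
  student_id=3: AVG(credits) = 4.333333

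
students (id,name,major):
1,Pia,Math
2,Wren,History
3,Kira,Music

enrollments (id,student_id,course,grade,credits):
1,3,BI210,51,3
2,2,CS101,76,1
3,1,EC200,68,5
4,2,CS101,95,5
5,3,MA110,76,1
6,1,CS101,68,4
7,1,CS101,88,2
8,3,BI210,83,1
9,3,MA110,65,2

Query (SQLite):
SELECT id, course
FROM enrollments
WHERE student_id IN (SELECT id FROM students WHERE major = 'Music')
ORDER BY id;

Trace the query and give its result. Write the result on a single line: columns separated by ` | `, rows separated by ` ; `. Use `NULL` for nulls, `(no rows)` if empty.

Inner query: students.id where major = 'Music'.
Outer: keep enrollments rows whose student_id is in that set.
Inner query → {3}

1 | BI210 ; 5 | MA110 ; 8 | BI210 ; 9 | MA110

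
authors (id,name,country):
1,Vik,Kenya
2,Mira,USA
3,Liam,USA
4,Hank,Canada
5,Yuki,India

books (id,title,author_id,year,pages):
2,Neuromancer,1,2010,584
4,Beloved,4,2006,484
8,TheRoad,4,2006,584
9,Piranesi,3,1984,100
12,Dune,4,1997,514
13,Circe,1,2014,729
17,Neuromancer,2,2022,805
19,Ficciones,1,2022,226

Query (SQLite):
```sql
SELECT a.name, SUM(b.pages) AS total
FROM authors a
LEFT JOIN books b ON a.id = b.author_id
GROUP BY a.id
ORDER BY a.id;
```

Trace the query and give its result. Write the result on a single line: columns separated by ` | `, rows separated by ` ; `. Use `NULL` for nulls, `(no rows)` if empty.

Vik | 1539 ; Mira | 805 ; Liam | 100 ; Hank | 1582 ; Yuki | NULL

LEFT JOIN keeps every authors row; unmatched ones get NULL for books columns.
Group by authors.id and compute SUM(b.pages). SUM over an all-NULL group is NULL.
  1: ids {2, 13, 19} → SUM(b.pages)=1539
  2: ids {17} → SUM(b.pages)=805
  3: ids {9} → SUM(b.pages)=100
  4: ids {4, 8, 12} → SUM(b.pages)=1582
  5: ids {—} → SUM(b.pages)=NULL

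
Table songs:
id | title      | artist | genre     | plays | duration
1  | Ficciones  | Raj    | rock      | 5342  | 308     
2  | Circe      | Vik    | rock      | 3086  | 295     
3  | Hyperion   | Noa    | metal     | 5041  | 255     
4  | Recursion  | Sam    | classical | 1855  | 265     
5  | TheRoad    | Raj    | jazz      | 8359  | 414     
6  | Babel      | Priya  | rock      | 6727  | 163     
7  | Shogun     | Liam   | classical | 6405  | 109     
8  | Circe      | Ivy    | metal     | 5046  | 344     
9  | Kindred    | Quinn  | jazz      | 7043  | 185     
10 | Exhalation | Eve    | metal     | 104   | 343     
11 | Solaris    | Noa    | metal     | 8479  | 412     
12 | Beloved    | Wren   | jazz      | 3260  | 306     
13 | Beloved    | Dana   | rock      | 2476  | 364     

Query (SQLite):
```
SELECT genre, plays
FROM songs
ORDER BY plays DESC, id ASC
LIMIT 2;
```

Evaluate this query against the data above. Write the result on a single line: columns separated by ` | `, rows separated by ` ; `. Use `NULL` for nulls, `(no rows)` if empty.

Sort by plays desc, tiebreak id asc: (8479, id=11), (8359, id=5), (7043, id=9), (6727, id=6), (6405, id=7) …. Take first 2.

metal | 8479 ; jazz | 8359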